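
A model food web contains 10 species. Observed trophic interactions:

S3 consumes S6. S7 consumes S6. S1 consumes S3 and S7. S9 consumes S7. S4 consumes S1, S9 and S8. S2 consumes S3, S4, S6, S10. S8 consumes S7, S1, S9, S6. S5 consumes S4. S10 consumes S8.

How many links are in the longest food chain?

One longest chain: S6 → S7 → S1 → S8 → S10 → S2.
It has 6 species and 5 links.

5 links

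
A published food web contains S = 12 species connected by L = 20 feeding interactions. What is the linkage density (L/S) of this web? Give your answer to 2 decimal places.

L/S = 1.67

There are L = 20 links among S = 12 species.
L/S = 20/12 = 1.6667 ≈ 1.67.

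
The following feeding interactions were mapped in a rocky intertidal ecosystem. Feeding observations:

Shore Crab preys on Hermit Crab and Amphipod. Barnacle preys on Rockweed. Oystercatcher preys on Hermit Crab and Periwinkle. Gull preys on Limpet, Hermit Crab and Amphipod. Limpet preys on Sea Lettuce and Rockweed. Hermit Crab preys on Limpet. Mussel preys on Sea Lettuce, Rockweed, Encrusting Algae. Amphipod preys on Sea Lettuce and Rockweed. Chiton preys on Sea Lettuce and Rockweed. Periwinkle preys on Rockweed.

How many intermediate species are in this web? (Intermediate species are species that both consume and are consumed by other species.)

Intermediate species (has both prey and predators): Limpet, Periwinkle, Amphipod, Hermit Crab.
Count: 4.

4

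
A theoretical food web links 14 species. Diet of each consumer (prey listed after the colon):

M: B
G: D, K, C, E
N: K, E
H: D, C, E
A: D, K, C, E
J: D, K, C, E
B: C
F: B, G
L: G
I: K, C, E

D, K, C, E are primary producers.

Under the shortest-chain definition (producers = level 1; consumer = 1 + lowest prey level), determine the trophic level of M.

C is a producer → level 1.
B eats C → level 2.
M eats B → level 3.
No prey of M is below level 2, so 3 is the minimum.

Trophic level 3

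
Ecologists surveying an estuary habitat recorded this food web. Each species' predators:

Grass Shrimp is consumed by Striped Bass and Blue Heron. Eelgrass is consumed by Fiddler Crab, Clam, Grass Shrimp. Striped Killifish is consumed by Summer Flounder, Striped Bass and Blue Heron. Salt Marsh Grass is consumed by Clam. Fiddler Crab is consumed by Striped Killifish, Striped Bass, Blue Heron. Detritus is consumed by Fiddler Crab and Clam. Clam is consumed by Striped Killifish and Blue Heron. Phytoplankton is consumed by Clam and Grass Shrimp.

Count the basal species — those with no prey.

4

Basal species (no prey listed): Eelgrass, Detritus, Salt Marsh Grass, Phytoplankton.
Count: 4.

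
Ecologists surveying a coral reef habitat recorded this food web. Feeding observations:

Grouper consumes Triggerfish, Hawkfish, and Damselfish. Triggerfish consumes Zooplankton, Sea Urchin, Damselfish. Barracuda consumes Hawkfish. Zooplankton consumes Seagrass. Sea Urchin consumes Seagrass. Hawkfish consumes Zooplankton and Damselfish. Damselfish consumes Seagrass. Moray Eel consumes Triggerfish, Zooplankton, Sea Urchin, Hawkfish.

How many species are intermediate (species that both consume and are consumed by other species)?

Intermediate species (has both prey and predators): Damselfish, Zooplankton, Sea Urchin, Hawkfish, Triggerfish.
Count: 5.

5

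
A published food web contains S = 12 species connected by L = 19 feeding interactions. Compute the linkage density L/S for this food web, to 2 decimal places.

There are L = 19 links among S = 12 species.
L/S = 19/12 = 1.5833 ≈ 1.58.

L/S = 1.58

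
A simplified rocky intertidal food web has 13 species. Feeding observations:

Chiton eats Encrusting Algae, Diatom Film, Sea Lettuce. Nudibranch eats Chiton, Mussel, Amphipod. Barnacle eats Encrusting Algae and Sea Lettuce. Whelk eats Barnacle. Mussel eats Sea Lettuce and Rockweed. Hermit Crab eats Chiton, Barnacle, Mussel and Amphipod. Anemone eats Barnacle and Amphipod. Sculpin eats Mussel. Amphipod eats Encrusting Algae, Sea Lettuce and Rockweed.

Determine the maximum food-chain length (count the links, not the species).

2 links

One longest chain: Sea Lettuce → Barnacle → Hermit Crab.
It has 3 species and 2 links.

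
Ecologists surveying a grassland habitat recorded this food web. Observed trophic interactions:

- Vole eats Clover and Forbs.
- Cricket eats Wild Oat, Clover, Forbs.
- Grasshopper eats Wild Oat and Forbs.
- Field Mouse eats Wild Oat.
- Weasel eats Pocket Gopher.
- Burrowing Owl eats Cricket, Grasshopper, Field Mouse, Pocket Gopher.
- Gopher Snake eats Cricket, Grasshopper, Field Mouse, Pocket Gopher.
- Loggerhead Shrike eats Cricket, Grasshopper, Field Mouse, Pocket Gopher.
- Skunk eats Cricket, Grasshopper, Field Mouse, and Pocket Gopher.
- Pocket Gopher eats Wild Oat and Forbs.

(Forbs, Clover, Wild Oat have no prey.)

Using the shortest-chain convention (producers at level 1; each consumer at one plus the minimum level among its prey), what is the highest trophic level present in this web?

3

Producers (level 1): Forbs, Clover, Wild Oat.
Following each consumer down to its lowest-level prey: Forbs → Grasshopper → Loggerhead Shrike (levels 1 through 3).
All prey of Loggerhead Shrike (Grasshopper 2, Field Mouse 2, Cricket 2, Pocket Gopher 2) are at level 2 or above, so Loggerhead Shrike is at level 1 + 2 = 3.
Every consumer has at least one prey at level 2 or below, so none exceeds level 3.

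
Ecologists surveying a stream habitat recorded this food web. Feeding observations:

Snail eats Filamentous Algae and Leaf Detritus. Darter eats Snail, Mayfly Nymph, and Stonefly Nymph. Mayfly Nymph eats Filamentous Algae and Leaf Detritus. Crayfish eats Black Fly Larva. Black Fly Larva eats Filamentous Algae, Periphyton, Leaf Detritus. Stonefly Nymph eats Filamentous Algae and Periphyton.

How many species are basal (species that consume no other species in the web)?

Basal species (no prey listed): Leaf Detritus, Periphyton, Filamentous Algae.
Count: 3.

3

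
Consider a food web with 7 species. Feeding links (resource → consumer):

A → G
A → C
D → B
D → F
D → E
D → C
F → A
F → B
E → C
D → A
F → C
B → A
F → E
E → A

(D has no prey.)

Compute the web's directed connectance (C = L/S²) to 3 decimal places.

C = 0.286

The web has S = 7 species and L = 14 feeding links.
C = L / S² = 14 / 49 = 0.2857 ≈ 0.286.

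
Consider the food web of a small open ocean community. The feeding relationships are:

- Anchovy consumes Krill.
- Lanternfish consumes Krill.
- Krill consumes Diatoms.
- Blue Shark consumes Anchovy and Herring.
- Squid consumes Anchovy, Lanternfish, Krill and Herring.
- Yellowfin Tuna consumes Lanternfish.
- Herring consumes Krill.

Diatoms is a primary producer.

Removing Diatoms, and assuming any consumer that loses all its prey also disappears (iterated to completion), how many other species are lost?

Remove Diatoms.
Round 1: Krill (all prey gone) → extinct.
Round 2: Anchovy (all prey gone), Herring (all prey gone), Lanternfish (all prey gone) → extinct.
Round 3: Yellowfin Tuna (all prey gone), Blue Shark (all prey gone), Squid (all prey gone) → extinct.
No further losses. Total secondary extinctions: 7.

7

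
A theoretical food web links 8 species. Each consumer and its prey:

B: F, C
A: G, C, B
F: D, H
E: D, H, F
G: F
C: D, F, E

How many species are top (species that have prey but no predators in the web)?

1

Top species (has prey, but nothing eats it): A.
Count: 1.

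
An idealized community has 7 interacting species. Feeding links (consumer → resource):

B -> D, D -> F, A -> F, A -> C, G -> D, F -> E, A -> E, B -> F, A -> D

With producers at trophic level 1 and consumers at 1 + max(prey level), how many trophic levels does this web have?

Producers (level 1): E, C.
E → F → D → A gives A level 4.
No species has a prey at level 4, so no species reaches level 5.

4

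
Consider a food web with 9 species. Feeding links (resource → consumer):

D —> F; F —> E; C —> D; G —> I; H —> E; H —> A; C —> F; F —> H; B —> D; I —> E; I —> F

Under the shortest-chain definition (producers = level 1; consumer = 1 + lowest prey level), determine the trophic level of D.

Trophic level 2

B is a producer → level 1.
D eats B → level 2.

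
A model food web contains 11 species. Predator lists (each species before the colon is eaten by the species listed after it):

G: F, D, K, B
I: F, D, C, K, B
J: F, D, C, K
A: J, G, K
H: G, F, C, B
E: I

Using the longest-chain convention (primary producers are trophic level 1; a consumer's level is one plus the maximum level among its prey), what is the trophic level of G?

Trophic level 2

A is a producer → level 1.
G eats A (level 1); other prey at levels: H 1 → level 2.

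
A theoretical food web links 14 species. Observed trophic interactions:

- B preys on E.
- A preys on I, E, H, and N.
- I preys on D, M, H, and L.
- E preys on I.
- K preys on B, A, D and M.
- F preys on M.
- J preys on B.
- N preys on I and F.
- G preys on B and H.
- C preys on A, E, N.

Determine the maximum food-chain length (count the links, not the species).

One longest chain: D → I → E → B → J.
It has 5 species and 4 links.

4 links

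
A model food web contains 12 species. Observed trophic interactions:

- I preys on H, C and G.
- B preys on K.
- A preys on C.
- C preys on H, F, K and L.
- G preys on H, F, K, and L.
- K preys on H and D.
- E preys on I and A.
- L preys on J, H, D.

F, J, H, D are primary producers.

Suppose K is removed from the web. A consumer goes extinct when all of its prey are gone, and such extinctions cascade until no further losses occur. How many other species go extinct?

Remove K.
Round 1: B (all prey gone) → extinct.
No further losses. Total secondary extinctions: 1.

1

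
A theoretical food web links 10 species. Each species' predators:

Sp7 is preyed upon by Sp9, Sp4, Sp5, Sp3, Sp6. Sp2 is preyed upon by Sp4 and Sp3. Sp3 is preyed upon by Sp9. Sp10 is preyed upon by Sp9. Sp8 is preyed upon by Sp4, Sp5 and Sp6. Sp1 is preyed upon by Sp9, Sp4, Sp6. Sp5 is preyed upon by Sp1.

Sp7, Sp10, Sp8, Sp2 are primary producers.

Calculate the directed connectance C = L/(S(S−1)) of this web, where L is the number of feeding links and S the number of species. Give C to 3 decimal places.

C = 0.178

The web has S = 10 species and L = 16 feeding links.
C = L / (S(S−1)) = 16 / 90 = 0.1778 ≈ 0.178.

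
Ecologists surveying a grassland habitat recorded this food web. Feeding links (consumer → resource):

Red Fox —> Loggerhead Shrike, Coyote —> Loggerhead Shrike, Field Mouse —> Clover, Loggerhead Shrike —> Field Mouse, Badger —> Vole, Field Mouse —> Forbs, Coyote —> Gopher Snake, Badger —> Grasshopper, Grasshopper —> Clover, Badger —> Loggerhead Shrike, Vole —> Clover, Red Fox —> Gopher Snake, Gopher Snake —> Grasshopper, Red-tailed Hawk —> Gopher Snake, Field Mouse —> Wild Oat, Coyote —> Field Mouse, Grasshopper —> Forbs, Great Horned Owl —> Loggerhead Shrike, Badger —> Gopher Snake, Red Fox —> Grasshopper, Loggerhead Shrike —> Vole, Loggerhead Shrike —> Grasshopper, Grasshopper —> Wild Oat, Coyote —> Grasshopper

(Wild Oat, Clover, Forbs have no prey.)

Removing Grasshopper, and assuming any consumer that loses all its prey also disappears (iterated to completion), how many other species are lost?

2

Remove Grasshopper.
Round 1: Gopher Snake (all prey gone) → extinct.
Round 2: Red-tailed Hawk (all prey gone) → extinct.
No further losses. Total secondary extinctions: 2.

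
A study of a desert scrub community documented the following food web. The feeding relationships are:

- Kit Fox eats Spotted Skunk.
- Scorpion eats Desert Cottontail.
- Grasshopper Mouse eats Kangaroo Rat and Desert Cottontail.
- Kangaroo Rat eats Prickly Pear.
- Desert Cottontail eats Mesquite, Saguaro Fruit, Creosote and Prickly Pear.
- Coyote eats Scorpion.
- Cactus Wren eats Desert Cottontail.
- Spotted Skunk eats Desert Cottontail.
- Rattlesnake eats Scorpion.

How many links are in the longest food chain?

3 links

One longest chain: Mesquite → Desert Cottontail → Scorpion → Rattlesnake.
It has 4 species and 3 links.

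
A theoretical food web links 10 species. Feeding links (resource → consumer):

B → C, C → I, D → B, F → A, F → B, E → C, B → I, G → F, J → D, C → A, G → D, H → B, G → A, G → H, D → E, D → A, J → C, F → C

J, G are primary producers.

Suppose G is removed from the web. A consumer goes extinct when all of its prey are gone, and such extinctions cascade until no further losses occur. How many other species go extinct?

2

Remove G.
Round 1: F (all prey gone), H (all prey gone) → extinct.
No further losses. Total secondary extinctions: 2.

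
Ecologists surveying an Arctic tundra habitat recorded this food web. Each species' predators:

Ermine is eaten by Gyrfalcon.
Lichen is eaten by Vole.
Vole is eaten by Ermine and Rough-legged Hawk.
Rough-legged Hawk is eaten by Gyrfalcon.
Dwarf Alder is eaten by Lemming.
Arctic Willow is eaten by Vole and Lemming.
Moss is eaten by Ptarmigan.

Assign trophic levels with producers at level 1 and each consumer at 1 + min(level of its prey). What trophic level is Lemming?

Arctic Willow is a producer → level 1.
Lemming eats Arctic Willow → level 2.

Trophic level 2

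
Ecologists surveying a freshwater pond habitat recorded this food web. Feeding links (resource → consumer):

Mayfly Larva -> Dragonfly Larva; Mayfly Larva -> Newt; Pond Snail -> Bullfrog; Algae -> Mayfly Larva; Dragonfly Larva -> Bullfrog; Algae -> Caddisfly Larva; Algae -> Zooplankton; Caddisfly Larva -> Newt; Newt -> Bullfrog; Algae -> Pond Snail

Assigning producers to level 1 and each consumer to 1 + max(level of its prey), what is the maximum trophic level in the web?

Producers (level 1): Algae.
Algae → Mayfly Larva → Dragonfly Larva → Bullfrog gives Bullfrog level 4.
No species has a prey at level 4, so no species reaches level 5.

4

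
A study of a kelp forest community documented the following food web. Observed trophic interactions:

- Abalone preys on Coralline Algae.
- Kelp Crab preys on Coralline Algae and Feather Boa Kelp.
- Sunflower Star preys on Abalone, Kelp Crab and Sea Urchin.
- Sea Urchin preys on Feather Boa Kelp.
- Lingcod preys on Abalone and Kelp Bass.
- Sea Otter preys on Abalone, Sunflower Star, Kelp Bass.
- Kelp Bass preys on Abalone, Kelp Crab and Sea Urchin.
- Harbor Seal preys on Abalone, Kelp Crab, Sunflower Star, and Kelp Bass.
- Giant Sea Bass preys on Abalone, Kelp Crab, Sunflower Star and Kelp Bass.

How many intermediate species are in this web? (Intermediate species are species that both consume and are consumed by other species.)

5

Intermediate species (has both prey and predators): Sea Urchin, Abalone, Kelp Crab, Kelp Bass, Sunflower Star.
Count: 5.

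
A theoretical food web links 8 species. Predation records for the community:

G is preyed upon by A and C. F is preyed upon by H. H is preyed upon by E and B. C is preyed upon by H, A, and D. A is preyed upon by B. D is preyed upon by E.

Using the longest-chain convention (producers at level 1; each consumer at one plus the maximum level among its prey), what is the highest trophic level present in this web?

Producers (level 1): F, G.
G → C → H → B gives B level 4.
No species has a prey at level 4, so no species reaches level 5.

4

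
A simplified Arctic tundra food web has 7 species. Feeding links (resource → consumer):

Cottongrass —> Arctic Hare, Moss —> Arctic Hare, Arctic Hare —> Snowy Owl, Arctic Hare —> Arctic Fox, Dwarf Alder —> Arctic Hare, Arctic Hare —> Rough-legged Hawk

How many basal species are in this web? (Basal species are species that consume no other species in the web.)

3

Basal species (no prey listed): Dwarf Alder, Cottongrass, Moss.
Count: 3.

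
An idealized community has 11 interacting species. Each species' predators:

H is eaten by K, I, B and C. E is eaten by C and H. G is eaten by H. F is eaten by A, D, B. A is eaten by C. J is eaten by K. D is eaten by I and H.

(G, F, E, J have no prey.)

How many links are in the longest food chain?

3 links

One longest chain: F → D → H → K.
It has 4 species and 3 links.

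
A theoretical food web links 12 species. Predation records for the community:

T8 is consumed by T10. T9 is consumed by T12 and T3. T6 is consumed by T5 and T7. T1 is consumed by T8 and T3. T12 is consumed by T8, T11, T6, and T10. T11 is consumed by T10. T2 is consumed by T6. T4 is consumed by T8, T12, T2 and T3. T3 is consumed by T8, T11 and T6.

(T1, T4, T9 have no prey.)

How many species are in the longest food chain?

One longest chain: T4 → T12 → T6 → T7.
It has 4 species and 3 links.

4 species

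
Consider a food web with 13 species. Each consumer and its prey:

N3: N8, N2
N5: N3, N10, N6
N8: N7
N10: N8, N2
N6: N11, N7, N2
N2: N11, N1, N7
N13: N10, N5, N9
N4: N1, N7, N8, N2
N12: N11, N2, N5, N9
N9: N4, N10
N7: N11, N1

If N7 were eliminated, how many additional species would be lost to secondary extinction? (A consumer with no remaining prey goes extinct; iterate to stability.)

1

Remove N7.
Round 1: N8 (all prey gone) → extinct.
No further losses. Total secondary extinctions: 1.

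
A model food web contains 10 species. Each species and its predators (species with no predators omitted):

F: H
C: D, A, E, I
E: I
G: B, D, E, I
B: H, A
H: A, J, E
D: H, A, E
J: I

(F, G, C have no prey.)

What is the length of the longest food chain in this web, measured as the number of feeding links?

One longest chain: G → B → H → E → I.
It has 5 species and 4 links.

4 links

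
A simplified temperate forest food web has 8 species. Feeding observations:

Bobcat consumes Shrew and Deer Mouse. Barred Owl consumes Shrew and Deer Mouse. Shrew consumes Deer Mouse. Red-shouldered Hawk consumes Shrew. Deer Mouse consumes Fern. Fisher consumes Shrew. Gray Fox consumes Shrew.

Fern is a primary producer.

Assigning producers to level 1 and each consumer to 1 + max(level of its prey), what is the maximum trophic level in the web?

Producers (level 1): Fern.
Fern → Deer Mouse → Shrew → Fisher gives Fisher level 4.
No species has a prey at level 4, so no species reaches level 5.

4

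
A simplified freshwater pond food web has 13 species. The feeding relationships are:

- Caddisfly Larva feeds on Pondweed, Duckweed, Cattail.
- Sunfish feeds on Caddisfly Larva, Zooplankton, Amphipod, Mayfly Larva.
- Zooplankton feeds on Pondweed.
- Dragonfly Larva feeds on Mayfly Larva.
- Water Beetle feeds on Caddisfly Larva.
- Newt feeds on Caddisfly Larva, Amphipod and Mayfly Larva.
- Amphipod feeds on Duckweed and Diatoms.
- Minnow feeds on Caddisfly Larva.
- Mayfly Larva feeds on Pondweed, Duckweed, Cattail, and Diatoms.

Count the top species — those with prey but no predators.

5

Top species (has prey, but nothing eats it): Newt, Sunfish, Dragonfly Larva, Water Beetle, Minnow.
Count: 5.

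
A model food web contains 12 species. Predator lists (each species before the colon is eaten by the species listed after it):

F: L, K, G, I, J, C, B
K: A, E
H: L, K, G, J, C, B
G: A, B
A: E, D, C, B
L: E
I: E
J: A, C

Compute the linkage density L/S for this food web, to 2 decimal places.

L/S = 2.08

There are L = 25 links among S = 12 species.
L/S = 25/12 = 2.0833 ≈ 2.08.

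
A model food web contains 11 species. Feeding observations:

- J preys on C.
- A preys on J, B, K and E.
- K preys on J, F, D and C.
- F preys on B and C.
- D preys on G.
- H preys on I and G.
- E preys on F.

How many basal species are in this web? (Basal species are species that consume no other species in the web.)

Basal species (no prey listed): C, G, I, B.
Count: 4.

4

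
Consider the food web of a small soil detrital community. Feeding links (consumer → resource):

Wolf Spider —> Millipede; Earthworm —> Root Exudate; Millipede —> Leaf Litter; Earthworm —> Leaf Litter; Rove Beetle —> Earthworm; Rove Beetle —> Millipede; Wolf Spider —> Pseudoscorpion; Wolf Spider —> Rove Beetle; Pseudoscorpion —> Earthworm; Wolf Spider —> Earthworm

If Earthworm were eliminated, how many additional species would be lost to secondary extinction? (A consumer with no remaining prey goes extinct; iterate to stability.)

Remove Earthworm.
Round 1: Pseudoscorpion (all prey gone) → extinct.
No further losses. Total secondary extinctions: 1.

1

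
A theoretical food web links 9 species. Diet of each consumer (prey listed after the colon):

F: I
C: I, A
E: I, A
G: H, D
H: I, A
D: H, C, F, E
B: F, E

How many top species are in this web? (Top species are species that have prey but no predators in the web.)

2

Top species (has prey, but nothing eats it): B, G.
Count: 2.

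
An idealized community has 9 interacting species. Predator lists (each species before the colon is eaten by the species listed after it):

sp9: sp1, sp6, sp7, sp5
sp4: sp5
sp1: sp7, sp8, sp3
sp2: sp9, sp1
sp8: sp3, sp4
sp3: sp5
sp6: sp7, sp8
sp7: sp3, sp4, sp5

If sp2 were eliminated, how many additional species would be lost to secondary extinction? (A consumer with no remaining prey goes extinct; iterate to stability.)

Remove sp2.
Round 1: sp9 (all prey gone) → extinct.
Round 2: sp1 (all prey gone), sp6 (all prey gone) → extinct.
Round 3: sp7 (all prey gone), sp8 (all prey gone) → extinct.
Round 4: sp3 (all prey gone), sp4 (all prey gone) → extinct.
Round 5: sp5 (all prey gone) → extinct.
No further losses. Total secondary extinctions: 8.

8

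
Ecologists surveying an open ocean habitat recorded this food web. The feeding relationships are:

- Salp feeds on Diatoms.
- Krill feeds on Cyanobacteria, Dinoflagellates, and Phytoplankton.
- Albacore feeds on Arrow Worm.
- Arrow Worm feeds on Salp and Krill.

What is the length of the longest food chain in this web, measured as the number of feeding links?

One longest chain: Diatoms → Salp → Arrow Worm → Albacore.
It has 4 species and 3 links.

3 links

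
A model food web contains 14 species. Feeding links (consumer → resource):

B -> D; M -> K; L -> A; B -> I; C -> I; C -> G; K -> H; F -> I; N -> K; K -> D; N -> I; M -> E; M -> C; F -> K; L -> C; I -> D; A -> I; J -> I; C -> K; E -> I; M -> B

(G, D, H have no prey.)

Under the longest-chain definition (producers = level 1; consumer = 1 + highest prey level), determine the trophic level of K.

D is a producer → level 1.
K eats D (level 1); other prey at levels: H 1 → level 2.

Trophic level 2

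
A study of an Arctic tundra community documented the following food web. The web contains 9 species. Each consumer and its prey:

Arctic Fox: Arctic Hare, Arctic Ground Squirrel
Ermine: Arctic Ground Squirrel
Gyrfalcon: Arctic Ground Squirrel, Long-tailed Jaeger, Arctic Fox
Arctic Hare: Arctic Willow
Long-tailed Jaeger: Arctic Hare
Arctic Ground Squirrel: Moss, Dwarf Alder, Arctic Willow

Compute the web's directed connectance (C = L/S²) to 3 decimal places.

The web has S = 9 species and L = 11 feeding links.
C = L / S² = 11 / 81 = 0.1358 ≈ 0.136.

C = 0.136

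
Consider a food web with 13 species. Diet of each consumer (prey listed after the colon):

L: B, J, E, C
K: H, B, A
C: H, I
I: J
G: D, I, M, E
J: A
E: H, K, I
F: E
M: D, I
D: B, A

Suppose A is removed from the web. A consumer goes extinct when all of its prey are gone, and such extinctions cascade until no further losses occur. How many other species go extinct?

2

Remove A.
Round 1: J (all prey gone) → extinct.
Round 2: I (all prey gone) → extinct.
No further losses. Total secondary extinctions: 2.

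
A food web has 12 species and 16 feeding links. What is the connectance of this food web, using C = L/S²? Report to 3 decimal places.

The web has S = 12 species and L = 16 feeding links.
C = L / S² = 16 / 144 = 0.1111 ≈ 0.111.

C = 0.111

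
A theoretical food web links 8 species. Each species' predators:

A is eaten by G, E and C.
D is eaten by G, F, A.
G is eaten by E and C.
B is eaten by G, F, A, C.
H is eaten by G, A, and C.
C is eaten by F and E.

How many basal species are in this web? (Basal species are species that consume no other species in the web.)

3

Basal species (no prey listed): B, D, H.
Count: 3.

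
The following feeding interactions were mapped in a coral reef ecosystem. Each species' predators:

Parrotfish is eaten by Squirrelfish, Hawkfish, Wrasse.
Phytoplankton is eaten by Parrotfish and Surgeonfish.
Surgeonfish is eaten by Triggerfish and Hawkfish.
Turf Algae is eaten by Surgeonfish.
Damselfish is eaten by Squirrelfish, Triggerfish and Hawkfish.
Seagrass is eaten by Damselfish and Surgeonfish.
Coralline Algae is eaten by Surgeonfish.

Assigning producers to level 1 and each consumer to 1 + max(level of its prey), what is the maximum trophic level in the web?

Producers (level 1): Phytoplankton, Turf Algae, Seagrass, Coralline Algae.
Phytoplankton → Parrotfish → Wrasse gives Wrasse level 3.
No species has a prey at level 3, so no species reaches level 4.

3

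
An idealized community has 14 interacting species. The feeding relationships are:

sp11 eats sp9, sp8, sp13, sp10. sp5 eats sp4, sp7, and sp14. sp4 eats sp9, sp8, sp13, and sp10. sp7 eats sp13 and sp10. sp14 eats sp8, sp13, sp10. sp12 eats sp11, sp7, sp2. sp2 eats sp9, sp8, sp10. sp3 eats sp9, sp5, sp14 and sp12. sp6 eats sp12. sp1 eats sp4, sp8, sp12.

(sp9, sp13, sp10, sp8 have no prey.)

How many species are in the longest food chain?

One longest chain: sp9 → sp11 → sp12 → sp6.
It has 4 species and 3 links.

4 species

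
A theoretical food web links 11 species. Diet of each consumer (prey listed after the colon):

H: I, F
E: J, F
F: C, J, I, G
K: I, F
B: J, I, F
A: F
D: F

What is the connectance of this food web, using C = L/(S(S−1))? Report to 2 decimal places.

The web has S = 11 species and L = 15 feeding links.
C = L / (S(S−1)) = 15 / 110 = 0.1364 ≈ 0.14.

C = 0.14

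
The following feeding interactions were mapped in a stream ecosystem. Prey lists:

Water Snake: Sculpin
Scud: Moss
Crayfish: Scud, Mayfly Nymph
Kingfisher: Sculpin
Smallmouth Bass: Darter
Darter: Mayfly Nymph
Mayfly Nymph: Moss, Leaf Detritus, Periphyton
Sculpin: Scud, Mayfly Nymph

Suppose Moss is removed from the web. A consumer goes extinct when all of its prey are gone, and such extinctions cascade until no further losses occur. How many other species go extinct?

Remove Moss.
Round 1: Scud (all prey gone) → extinct.
No further losses. Total secondary extinctions: 1.

1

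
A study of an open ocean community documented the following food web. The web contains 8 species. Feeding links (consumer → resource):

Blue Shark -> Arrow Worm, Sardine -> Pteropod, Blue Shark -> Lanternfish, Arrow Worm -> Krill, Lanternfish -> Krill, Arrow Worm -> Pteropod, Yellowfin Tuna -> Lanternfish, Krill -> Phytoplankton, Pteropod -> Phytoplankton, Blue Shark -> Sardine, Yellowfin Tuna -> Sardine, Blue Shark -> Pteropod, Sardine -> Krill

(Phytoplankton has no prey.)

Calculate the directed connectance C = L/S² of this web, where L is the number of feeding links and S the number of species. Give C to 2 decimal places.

The web has S = 8 species and L = 13 feeding links.
C = L / S² = 13 / 64 = 0.2031 ≈ 0.20.

C = 0.20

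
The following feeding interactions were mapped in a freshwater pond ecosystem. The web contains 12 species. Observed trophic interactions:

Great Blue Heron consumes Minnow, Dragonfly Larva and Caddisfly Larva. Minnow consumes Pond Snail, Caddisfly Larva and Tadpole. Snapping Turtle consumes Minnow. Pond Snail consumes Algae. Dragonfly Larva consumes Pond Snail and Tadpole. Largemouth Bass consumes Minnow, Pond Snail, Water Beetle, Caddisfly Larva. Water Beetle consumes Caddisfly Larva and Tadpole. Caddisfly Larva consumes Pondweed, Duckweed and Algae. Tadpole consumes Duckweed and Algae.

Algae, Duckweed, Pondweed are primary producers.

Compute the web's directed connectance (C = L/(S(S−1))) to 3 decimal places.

C = 0.159

The web has S = 12 species and L = 21 feeding links.
C = L / (S(S−1)) = 21 / 132 = 0.1591 ≈ 0.159.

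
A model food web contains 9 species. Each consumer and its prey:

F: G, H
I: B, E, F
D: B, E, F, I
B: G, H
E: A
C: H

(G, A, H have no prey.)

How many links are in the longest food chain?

One longest chain: G → B → I → D.
It has 4 species and 3 links.

3 links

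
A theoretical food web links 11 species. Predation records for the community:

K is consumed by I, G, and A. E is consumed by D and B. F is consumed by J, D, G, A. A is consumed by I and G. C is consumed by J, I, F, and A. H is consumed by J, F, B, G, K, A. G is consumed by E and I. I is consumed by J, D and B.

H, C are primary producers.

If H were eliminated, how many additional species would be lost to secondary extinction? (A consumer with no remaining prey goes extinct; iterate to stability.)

Remove H.
Round 1: K (all prey gone) → extinct.
No further losses. Total secondary extinctions: 1.

1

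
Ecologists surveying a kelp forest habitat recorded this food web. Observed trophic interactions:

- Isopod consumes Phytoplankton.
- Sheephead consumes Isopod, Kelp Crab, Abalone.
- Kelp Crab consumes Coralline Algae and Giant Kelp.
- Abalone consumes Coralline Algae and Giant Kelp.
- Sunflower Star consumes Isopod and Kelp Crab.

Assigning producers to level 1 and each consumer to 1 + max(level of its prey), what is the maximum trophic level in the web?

3

Producers (level 1): Phytoplankton, Coralline Algae, Giant Kelp.
Phytoplankton → Isopod → Sunflower Star gives Sunflower Star level 3.
No species has a prey at level 3, so no species reaches level 4.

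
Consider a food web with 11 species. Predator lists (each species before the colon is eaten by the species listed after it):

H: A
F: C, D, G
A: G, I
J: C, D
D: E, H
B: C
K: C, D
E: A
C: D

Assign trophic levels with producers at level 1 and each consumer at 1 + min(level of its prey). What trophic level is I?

J is a producer → level 1.
D eats J → level 2.
E eats D → level 3.
A eats E → level 4.
I eats A → level 5.
No prey of I is below level 4, so 5 is the minimum.

Trophic level 5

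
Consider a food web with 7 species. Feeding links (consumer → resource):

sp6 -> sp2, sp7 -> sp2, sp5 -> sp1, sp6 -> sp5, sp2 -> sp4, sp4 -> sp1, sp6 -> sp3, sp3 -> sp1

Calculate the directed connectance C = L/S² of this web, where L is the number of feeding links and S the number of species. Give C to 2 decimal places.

C = 0.16

The web has S = 7 species and L = 8 feeding links.
C = L / S² = 8 / 49 = 0.1633 ≈ 0.16.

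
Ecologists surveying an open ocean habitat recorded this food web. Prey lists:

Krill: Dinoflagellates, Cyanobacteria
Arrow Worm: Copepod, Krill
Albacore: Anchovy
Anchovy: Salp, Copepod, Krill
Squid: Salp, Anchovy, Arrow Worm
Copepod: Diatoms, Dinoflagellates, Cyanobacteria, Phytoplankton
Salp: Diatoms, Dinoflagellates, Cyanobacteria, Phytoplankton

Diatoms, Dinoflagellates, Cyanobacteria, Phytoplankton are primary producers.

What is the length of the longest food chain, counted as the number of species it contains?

One longest chain: Diatoms → Copepod → Arrow Worm → Squid.
It has 4 species and 3 links.

4 species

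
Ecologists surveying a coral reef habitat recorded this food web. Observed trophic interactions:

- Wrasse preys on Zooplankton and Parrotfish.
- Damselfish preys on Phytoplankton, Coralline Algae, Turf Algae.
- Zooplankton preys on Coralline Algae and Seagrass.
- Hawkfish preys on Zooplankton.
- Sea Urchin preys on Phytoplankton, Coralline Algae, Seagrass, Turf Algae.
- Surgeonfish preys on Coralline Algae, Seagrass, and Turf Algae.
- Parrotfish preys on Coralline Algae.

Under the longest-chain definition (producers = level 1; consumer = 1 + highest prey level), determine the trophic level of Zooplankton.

Coralline Algae is a producer → level 1.
Zooplankton eats Coralline Algae (level 1); other prey at levels: Seagrass 1 → level 2.

Trophic level 2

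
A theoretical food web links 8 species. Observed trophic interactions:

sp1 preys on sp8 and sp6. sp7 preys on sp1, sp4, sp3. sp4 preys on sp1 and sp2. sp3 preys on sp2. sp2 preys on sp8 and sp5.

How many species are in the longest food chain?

4 species

One longest chain: sp8 → sp2 → sp4 → sp7.
It has 4 species and 3 links.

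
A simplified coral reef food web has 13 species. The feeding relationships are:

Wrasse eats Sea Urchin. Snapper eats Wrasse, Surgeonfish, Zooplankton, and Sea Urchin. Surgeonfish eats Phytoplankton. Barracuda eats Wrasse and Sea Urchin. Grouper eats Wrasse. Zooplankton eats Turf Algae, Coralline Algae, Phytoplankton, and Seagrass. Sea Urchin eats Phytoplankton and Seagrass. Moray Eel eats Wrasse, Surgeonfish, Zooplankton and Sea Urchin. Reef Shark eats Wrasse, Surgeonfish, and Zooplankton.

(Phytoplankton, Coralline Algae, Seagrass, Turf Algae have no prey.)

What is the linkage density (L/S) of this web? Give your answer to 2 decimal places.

There are L = 22 links among S = 13 species.
L/S = 22/13 = 1.6923 ≈ 1.69.

L/S = 1.69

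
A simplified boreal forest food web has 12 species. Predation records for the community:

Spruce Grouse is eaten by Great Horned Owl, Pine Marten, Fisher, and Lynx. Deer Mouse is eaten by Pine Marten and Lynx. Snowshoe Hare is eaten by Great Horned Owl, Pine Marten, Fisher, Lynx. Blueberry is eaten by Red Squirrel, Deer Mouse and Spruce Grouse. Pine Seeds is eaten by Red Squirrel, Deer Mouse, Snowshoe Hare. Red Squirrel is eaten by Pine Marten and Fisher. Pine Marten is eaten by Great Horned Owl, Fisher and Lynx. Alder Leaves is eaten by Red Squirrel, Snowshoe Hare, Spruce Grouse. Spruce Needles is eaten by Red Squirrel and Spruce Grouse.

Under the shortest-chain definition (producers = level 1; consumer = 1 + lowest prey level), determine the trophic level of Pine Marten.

Trophic level 3

Pine Seeds is a producer → level 1.
Snowshoe Hare eats Pine Seeds → level 2.
Pine Marten eats Snowshoe Hare → level 3.
No prey of Pine Marten is below level 2, so 3 is the minimum.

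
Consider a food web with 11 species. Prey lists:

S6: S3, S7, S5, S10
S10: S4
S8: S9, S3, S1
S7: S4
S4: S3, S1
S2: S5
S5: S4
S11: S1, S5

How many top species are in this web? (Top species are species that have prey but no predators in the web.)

Top species (has prey, but nothing eats it): S8, S11, S6, S2.
Count: 4.

4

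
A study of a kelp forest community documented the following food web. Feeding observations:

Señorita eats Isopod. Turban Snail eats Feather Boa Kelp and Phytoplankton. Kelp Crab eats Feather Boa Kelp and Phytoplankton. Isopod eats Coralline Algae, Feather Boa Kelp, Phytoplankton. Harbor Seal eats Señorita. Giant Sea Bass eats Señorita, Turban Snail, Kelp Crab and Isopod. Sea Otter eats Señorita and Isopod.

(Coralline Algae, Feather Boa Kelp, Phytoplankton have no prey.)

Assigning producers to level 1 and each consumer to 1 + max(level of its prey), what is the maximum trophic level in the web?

4

Producers (level 1): Coralline Algae, Feather Boa Kelp, Phytoplankton.
Coralline Algae → Isopod → Señorita → Harbor Seal gives Harbor Seal level 4.
No species has a prey at level 4, so no species reaches level 5.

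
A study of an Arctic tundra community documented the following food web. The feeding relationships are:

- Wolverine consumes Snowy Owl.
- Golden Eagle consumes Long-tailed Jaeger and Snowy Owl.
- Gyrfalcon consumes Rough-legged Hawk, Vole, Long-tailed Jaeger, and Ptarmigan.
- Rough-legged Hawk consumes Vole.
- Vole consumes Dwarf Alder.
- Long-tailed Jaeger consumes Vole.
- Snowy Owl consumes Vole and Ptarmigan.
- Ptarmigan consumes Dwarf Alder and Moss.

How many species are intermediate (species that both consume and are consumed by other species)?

Intermediate species (has both prey and predators): Ptarmigan, Vole, Rough-legged Hawk, Snowy Owl, Long-tailed Jaeger.
Count: 5.

5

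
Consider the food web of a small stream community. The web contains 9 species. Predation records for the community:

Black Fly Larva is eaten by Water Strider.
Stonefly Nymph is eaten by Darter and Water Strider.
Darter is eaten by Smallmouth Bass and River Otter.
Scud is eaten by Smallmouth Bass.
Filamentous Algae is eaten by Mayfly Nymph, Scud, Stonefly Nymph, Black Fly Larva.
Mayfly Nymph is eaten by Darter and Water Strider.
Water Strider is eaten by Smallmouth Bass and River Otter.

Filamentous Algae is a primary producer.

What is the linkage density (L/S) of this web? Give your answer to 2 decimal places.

There are L = 14 links among S = 9 species.
L/S = 14/9 = 1.5556 ≈ 1.56.

L/S = 1.56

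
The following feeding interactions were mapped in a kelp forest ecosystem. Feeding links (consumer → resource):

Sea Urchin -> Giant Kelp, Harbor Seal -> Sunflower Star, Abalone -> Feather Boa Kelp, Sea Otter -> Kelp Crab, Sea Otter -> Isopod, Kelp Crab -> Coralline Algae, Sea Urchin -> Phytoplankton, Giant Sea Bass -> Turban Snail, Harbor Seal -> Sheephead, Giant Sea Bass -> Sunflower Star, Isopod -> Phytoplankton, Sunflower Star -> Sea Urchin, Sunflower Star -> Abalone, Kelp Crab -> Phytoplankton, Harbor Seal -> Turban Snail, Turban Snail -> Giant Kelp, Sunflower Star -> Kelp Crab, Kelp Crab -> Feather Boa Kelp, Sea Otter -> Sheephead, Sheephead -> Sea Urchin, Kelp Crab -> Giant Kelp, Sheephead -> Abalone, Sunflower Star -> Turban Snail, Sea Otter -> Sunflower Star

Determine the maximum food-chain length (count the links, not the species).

3 links

One longest chain: Feather Boa Kelp → Kelp Crab → Sunflower Star → Sea Otter.
It has 4 species and 3 links.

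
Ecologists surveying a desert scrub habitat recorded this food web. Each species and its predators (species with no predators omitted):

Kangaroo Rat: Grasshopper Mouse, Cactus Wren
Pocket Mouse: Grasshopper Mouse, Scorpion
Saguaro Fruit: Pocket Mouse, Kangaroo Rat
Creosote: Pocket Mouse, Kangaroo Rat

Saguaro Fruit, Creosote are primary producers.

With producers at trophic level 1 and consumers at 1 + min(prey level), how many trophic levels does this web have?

3

Producers (level 1): Saguaro Fruit, Creosote.
Following each consumer down to its lowest-level prey: Saguaro Fruit → Kangaroo Rat → Cactus Wren (levels 1 through 3).
All prey of Cactus Wren (Kangaroo Rat 2) are at level 2 or above, so Cactus Wren is at level 1 + 2 = 3.
Every consumer has at least one prey at level 2 or below, so none exceeds level 3.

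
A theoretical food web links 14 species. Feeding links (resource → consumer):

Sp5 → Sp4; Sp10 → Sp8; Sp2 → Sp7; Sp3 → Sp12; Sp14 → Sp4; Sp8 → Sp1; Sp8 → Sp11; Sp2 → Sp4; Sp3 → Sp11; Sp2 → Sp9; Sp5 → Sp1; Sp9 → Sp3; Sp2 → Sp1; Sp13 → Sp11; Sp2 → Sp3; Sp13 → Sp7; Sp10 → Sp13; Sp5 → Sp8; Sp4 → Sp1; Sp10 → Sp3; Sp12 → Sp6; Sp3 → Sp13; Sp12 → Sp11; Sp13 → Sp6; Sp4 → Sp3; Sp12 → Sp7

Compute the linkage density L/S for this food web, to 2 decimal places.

There are L = 26 links among S = 14 species.
L/S = 26/14 = 1.8571 ≈ 1.86.

L/S = 1.86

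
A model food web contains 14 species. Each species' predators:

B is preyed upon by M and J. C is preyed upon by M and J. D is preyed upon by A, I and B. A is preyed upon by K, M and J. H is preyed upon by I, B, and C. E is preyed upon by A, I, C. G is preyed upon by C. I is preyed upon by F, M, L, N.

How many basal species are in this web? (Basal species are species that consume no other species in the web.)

4

Basal species (no prey listed): E, G, H, D.
Count: 4.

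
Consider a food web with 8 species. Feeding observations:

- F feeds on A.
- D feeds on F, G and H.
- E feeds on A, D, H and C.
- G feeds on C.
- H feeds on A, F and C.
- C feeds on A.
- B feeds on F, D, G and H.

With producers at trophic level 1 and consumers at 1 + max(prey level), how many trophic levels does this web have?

5

Producers (level 1): A.
A → C → G → D → E gives E level 5.
No species has a prey at level 5, so no species reaches level 6.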